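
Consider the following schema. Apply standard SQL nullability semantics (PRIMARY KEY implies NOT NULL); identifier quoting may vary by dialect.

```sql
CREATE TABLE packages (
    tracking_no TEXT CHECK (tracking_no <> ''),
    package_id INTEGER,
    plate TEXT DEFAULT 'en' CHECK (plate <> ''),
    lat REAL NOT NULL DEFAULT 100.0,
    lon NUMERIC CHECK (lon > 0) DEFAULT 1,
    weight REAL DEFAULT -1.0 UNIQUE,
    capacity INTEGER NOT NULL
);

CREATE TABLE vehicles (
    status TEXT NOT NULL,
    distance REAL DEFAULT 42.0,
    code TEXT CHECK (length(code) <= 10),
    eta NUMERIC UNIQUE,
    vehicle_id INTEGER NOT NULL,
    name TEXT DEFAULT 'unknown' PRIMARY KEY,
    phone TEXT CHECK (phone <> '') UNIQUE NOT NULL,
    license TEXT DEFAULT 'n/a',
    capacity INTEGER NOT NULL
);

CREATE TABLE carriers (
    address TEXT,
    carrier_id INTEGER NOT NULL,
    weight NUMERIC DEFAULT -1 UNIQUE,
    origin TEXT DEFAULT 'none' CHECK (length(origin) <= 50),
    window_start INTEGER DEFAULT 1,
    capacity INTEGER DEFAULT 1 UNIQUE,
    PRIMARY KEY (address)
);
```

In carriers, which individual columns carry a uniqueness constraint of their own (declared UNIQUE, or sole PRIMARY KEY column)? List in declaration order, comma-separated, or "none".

address, weight, capacity

- address: single-column PRIMARY KEY → unique.
- carrier_id: no UNIQUE or single-column PK constraint.
- weight: declared UNIQUE → unique.
- origin: no UNIQUE or single-column PK constraint.
- window_start: no UNIQUE or single-column PK constraint.
- capacity: declared UNIQUE → unique.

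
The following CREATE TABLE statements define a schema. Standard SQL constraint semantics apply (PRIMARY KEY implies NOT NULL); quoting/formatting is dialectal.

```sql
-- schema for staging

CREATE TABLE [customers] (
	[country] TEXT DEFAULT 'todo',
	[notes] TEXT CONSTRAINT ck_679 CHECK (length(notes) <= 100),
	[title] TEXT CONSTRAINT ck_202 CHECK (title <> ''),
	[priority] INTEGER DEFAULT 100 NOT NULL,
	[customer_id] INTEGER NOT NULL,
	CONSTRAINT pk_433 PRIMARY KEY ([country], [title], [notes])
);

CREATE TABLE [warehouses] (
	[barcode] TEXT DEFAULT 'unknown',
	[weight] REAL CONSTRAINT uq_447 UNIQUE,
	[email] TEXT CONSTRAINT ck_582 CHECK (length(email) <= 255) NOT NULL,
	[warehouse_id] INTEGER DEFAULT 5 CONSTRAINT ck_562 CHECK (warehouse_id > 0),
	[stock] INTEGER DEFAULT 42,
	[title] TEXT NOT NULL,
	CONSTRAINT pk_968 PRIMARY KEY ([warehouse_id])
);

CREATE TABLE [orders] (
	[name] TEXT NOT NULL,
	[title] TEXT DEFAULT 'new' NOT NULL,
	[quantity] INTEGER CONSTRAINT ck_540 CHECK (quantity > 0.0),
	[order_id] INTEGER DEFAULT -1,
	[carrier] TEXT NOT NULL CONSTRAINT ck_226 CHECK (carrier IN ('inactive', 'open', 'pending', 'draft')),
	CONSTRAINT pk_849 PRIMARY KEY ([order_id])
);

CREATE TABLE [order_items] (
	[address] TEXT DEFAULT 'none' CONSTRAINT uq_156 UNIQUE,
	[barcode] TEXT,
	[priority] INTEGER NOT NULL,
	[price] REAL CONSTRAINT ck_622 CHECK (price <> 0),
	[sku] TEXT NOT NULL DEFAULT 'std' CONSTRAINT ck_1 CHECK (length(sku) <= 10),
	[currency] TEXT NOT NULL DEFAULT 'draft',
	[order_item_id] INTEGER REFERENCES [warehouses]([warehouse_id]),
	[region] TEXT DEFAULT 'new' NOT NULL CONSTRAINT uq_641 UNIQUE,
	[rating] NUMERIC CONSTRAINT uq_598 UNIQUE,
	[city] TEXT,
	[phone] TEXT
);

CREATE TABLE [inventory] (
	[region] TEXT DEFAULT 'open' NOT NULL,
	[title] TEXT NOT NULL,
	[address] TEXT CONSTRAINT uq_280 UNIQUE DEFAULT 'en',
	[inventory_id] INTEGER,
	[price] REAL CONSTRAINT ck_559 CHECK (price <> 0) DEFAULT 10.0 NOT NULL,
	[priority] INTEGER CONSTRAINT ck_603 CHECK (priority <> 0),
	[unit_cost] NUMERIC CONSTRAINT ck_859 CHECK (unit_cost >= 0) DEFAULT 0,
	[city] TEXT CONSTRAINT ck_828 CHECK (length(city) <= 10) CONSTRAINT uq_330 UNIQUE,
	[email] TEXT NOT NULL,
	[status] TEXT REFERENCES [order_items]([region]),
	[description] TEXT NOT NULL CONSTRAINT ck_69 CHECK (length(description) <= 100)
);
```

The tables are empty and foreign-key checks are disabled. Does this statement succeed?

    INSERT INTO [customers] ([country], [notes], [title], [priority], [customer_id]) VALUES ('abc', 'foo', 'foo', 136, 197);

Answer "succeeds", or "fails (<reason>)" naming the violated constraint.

succeeds

NOT NULL columns: country is supplied; customer_id is supplied; notes is supplied; priority is supplied; title is supplied.
CHECK constraints: 'foo' satisfies (length(notes) <= 100); 'foo' satisfies (title <> '').
No constraint is violated.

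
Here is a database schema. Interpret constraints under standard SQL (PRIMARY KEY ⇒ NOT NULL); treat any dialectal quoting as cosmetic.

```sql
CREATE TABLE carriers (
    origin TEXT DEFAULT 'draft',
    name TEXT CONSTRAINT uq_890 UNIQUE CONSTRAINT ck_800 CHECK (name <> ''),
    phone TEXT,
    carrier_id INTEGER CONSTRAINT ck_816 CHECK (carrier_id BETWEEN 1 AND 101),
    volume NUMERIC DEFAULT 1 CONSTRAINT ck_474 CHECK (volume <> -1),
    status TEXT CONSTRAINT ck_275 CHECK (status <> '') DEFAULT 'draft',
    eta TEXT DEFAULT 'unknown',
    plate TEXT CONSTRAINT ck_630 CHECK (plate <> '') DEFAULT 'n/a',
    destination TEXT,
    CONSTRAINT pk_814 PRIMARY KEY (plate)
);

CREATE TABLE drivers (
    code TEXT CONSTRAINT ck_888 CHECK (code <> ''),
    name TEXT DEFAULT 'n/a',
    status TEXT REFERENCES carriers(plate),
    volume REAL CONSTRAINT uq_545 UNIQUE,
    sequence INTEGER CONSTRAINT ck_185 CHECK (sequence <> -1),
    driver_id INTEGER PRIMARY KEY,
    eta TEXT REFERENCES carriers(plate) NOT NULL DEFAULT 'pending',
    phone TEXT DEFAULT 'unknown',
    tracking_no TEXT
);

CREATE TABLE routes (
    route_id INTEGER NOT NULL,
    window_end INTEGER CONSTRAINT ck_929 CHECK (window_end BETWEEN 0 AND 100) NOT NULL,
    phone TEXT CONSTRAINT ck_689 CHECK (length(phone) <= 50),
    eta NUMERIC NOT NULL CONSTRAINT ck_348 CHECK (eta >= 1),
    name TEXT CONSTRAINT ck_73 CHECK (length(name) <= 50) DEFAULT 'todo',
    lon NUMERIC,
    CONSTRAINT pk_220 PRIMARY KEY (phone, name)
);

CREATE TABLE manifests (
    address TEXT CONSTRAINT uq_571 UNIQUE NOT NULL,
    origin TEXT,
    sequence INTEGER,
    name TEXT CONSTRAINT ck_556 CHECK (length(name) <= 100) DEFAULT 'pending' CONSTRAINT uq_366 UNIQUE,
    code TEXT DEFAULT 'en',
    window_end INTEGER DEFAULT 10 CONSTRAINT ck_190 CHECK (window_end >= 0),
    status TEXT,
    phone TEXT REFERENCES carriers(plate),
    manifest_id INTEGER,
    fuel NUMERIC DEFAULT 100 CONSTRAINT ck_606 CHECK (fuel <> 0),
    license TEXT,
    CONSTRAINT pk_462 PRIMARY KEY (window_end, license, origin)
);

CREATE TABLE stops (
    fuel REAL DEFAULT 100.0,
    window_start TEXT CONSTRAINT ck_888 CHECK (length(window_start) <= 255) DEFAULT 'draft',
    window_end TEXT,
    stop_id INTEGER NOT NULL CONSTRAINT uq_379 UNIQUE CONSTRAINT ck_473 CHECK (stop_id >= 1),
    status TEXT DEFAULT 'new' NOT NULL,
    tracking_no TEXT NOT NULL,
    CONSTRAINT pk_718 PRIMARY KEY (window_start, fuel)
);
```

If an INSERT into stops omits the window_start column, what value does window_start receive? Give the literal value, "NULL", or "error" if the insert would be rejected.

'draft'

window_start has an explicit DEFAULT 'draft'.
When the column is omitted from an INSERT, that default is used.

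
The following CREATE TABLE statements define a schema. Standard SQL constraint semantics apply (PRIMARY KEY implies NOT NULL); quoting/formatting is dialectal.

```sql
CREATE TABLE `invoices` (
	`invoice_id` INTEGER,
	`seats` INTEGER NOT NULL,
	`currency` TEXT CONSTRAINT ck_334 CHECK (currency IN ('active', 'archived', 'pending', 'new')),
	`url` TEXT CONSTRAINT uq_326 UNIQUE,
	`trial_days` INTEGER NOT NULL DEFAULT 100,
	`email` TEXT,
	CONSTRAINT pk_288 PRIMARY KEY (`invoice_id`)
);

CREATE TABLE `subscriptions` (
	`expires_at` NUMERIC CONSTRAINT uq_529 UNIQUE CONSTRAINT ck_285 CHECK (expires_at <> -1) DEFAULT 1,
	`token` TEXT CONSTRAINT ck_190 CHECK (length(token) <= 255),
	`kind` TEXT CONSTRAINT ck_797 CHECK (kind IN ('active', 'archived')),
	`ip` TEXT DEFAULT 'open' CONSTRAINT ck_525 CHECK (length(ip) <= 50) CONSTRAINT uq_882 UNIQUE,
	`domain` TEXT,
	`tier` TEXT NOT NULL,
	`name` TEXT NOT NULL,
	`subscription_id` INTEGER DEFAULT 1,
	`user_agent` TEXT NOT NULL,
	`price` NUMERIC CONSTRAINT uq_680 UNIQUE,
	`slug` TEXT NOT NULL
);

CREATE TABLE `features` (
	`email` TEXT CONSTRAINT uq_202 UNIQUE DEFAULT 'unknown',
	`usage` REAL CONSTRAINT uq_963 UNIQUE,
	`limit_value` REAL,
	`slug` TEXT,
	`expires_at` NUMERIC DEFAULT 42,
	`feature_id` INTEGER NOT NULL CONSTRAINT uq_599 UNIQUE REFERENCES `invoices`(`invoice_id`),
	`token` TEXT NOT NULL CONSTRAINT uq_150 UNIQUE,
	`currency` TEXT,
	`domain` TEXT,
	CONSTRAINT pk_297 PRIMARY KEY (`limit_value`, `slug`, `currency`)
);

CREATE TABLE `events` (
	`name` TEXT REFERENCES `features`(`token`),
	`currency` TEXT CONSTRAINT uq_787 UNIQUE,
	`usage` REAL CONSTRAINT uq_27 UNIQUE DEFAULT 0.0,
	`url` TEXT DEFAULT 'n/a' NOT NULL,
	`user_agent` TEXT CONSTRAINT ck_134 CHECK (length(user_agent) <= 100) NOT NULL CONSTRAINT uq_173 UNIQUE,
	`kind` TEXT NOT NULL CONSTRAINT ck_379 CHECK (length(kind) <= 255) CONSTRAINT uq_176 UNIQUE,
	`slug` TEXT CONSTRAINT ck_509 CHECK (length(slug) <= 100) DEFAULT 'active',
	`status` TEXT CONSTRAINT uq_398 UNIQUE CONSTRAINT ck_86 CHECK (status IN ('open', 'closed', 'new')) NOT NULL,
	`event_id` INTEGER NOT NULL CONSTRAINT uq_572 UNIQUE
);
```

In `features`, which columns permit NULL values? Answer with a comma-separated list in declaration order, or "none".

- email: UNIQUE does not imply NOT NULL → nullable.
- usage: UNIQUE does not imply NOT NULL → nullable.
- limit_value: part of the PRIMARY KEY, which implies NOT NULL → not nullable.
- slug: part of the PRIMARY KEY, which implies NOT NULL → not nullable.
- expires_at: DEFAULT only fills an omitted column; an explicit NULL is still allowed → nullable.
- feature_id: declared NOT NULL → not nullable.
- token: declared NOT NULL → not nullable.
- currency: part of the PRIMARY KEY, which implies NOT NULL → not nullable.
- domain: no NOT NULL constraint applies → nullable.

email, usage, expires_at, domain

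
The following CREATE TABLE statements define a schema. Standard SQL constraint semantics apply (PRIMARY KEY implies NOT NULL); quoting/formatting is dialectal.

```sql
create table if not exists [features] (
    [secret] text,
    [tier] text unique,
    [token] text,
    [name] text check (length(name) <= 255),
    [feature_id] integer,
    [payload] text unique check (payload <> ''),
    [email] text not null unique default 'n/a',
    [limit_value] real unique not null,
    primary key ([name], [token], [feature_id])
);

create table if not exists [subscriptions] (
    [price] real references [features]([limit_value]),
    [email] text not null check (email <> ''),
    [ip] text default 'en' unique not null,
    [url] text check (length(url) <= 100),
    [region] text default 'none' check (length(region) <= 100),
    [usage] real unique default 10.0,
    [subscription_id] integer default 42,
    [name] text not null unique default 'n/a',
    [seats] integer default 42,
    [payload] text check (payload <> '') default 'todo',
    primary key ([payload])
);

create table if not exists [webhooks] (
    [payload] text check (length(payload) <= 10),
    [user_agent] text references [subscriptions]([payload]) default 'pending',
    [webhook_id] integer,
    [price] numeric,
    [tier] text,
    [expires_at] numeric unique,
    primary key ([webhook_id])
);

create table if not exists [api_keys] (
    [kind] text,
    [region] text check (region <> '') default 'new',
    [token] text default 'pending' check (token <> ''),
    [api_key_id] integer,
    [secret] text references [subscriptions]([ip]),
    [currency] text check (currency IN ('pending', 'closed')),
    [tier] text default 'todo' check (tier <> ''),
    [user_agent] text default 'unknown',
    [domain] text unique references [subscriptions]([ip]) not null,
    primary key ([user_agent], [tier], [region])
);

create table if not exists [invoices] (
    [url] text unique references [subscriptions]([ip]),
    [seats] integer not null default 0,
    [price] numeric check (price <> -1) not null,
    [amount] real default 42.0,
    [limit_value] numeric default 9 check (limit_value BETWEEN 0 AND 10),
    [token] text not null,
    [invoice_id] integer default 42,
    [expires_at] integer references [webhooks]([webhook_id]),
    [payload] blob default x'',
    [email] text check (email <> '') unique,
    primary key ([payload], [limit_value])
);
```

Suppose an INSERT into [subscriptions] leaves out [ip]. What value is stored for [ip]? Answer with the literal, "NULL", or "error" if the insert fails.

'en'

ip has an explicit DEFAULT 'en'.
When the column is omitted from an INSERT, that default is used.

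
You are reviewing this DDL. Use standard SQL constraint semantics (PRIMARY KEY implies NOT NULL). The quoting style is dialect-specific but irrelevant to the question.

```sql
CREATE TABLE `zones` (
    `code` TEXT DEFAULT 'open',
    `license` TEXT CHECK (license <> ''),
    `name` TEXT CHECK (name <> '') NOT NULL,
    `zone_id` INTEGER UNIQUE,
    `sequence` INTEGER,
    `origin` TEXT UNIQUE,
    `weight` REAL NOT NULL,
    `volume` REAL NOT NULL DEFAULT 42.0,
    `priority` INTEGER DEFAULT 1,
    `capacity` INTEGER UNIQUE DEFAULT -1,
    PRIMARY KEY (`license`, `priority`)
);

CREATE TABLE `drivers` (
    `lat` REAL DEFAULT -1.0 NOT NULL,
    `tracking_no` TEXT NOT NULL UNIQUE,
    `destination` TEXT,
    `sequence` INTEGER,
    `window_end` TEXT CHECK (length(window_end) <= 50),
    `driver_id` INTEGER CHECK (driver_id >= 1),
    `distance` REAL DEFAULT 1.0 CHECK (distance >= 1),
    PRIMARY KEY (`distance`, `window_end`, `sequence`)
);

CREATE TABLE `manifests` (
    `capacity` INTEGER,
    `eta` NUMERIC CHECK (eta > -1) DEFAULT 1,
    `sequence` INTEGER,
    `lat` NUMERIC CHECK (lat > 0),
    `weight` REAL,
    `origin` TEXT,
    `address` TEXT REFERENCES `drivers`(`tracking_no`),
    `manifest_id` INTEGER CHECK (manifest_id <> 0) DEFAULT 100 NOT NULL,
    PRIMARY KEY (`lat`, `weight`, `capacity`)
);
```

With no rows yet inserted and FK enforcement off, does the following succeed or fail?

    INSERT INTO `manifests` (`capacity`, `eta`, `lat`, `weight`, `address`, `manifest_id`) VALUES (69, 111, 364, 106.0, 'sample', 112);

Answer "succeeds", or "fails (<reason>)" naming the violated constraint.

NOT NULL columns: capacity is supplied; lat is supplied; manifest_id is supplied; weight is supplied.
CHECK constraints: 111 satisfies (eta > -1); 364 satisfies (lat > 0); 112 satisfies (manifest_id <> 0).
No constraint is violated.

succeeds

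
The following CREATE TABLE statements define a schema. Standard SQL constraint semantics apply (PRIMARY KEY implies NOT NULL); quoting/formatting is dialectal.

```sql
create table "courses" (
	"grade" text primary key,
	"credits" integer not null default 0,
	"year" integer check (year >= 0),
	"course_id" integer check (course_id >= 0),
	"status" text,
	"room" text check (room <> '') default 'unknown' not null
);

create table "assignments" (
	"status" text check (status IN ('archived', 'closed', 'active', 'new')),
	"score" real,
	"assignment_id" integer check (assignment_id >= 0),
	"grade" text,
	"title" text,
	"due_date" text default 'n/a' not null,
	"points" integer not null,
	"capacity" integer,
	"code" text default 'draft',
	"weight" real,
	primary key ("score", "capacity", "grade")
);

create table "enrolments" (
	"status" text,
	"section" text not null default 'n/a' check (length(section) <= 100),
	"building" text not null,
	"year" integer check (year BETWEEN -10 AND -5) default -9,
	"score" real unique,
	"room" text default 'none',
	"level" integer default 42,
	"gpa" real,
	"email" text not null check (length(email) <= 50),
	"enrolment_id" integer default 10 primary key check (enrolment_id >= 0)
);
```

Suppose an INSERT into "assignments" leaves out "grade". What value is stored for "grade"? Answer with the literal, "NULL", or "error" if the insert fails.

grade has no DEFAULT clause.
Omitting it would insert NULL, but it is part of the PRIMARY KEY, so the INSERT fails.

error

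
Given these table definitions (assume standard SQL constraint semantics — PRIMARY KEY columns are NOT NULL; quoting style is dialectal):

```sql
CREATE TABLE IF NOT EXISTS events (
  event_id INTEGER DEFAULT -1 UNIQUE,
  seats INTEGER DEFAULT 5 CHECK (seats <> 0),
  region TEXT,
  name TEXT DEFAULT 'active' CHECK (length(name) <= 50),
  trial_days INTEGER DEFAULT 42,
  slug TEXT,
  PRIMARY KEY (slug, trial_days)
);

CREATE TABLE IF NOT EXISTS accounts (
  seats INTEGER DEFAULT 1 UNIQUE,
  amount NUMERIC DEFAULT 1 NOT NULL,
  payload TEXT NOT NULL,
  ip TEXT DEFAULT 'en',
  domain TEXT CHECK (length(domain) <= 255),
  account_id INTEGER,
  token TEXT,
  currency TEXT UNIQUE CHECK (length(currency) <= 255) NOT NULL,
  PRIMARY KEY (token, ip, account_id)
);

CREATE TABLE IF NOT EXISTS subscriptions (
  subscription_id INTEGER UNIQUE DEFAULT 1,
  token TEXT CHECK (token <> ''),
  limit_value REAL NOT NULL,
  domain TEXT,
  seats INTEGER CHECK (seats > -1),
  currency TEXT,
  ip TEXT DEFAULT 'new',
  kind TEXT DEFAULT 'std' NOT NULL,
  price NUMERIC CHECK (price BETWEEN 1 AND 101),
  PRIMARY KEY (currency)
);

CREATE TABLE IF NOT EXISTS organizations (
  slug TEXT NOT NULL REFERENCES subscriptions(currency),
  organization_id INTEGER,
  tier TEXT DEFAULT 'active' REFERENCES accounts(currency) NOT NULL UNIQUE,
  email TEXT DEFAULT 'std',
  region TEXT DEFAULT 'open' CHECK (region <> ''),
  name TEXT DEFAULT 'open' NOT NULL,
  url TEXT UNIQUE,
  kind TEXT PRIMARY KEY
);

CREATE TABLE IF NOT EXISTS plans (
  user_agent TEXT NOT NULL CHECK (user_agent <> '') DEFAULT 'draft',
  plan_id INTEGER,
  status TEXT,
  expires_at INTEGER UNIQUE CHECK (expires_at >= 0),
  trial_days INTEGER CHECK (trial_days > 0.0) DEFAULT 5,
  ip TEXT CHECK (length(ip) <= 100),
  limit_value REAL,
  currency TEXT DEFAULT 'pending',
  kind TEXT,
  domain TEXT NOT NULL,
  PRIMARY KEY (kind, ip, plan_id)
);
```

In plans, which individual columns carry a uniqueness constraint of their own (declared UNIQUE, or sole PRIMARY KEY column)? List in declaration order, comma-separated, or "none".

expires_at

- user_agent: no UNIQUE or single-column PK constraint.
- plan_id: part of a composite PRIMARY KEY — only the tuple is unique, not this column on its own.
- status: no UNIQUE or single-column PK constraint.
- expires_at: declared UNIQUE → unique.
- trial_days: no UNIQUE or single-column PK constraint.
- ip: part of a composite PRIMARY KEY — only the tuple is unique, not this column on its own.
- limit_value: no UNIQUE or single-column PK constraint.
- currency: no UNIQUE or single-column PK constraint.
- kind: part of a composite PRIMARY KEY — only the tuple is unique, not this column on its own.
- domain: no UNIQUE or single-column PK constraint.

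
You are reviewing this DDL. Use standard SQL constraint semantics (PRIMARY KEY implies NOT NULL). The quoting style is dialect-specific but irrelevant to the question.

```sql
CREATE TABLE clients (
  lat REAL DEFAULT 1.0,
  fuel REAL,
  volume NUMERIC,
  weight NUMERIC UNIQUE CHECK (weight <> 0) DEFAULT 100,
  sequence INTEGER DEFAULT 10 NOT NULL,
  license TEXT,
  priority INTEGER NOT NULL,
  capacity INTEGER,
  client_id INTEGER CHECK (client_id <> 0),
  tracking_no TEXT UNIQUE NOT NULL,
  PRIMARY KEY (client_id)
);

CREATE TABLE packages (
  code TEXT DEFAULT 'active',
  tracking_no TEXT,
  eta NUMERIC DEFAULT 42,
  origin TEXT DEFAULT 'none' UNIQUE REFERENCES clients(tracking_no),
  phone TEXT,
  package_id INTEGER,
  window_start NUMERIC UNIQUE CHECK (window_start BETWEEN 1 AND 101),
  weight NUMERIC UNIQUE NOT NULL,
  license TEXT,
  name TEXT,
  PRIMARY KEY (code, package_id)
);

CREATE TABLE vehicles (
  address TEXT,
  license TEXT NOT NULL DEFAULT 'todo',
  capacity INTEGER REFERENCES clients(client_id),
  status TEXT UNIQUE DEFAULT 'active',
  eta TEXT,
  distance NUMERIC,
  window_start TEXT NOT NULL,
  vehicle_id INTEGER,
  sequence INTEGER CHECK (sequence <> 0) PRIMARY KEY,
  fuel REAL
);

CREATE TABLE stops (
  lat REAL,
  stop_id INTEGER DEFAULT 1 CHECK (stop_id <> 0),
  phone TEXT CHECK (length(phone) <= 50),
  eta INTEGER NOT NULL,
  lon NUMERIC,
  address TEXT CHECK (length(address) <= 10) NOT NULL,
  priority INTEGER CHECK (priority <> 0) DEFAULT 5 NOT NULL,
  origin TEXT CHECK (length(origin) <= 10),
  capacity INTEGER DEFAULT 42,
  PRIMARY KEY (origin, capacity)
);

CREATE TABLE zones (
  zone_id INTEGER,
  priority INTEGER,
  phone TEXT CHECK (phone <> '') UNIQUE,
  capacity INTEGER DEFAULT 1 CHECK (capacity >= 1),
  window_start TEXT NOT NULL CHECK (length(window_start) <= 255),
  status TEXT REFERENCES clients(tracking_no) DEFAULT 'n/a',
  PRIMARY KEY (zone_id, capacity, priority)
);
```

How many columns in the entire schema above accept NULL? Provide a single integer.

26

clients: 6 nullable (lat, fuel, volume, weight, license, capacity — PK (client_id) and explicit NOT NULL columns excluded).
packages: 7 nullable (tracking_no, eta, origin, phone, window_start, license, name — PK (code, package_id) and explicit NOT NULL columns excluded).
vehicles: 7 nullable (address, capacity, status, eta, distance, vehicle_id, fuel — PK (sequence) and explicit NOT NULL columns excluded).
stops: 4 nullable (lat, stop_id, phone, lon — PK (origin, capacity) and explicit NOT NULL columns excluded).
zones: 2 nullable (phone, status — PK (zone_id, capacity, priority) and explicit NOT NULL columns excluded).
Total: 6 + 7 + 7 + 4 + 2 = 26.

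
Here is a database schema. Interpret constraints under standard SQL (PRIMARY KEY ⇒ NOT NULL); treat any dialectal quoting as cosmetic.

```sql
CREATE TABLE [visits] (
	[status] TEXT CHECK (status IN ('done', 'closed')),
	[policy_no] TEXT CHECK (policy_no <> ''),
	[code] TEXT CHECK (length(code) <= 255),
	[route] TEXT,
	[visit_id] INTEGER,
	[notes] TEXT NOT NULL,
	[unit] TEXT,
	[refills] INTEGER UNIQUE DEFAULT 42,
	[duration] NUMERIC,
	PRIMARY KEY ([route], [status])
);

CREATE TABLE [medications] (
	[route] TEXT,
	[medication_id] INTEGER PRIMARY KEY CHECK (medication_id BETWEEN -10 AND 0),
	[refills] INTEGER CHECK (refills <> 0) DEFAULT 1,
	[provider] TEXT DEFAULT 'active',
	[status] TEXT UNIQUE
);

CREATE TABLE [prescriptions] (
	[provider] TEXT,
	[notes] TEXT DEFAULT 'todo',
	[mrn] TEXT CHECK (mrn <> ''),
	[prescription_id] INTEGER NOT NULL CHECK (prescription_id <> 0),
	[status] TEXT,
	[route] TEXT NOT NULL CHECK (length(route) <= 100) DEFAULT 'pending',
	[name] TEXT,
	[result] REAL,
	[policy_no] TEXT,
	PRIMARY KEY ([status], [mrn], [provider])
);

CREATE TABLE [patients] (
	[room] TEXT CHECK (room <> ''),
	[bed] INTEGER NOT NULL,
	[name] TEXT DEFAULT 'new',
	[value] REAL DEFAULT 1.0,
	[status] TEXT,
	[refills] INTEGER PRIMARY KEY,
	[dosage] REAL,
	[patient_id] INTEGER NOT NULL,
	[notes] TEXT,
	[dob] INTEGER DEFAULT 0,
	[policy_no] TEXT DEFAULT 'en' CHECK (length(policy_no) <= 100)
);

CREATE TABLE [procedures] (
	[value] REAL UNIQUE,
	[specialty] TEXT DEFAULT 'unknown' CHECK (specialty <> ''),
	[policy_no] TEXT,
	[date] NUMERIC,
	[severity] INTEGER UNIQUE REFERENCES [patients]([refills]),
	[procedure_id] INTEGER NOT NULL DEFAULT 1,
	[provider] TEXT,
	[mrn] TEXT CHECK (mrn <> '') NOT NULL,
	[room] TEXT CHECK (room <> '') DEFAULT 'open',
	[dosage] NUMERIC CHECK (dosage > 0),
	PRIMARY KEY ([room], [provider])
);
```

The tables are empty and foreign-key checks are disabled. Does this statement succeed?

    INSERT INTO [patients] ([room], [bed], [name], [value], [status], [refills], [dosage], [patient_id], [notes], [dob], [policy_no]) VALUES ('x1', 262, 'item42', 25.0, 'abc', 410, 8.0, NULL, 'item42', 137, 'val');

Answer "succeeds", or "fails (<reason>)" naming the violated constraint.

fails (NOT NULL on patient_id)

patient_id is explicitly set to NULL, but patient_id is declared NOT NULL.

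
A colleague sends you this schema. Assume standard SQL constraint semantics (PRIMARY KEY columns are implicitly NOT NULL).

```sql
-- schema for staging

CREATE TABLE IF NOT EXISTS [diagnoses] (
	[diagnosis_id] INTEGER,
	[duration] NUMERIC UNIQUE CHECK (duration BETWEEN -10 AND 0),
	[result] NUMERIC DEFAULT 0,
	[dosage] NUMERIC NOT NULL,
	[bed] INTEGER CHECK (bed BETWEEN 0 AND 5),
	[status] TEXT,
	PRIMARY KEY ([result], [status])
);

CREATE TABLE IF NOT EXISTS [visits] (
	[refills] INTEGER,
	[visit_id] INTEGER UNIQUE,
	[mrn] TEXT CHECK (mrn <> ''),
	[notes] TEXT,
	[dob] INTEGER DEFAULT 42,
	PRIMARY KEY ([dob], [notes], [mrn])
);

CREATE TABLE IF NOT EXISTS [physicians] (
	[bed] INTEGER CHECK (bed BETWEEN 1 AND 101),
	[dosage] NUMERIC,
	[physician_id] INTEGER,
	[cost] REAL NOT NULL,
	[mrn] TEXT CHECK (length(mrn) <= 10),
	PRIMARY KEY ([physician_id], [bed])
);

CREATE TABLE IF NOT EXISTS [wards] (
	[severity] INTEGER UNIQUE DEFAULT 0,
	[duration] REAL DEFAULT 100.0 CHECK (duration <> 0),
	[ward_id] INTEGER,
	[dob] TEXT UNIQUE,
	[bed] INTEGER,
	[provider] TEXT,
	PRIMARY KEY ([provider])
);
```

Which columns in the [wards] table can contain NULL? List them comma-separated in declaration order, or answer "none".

- severity: UNIQUE does not imply NOT NULL → nullable.
- duration: CHECK does not forbid NULL (a CHECK constraint passes when its expression is NULL) → nullable.
- ward_id: no NOT NULL constraint applies → nullable.
- dob: UNIQUE does not imply NOT NULL → nullable.
- bed: no NOT NULL constraint applies → nullable.
- provider: part of the PRIMARY KEY, which implies NOT NULL → not nullable.

severity, duration, ward_id, dob, bed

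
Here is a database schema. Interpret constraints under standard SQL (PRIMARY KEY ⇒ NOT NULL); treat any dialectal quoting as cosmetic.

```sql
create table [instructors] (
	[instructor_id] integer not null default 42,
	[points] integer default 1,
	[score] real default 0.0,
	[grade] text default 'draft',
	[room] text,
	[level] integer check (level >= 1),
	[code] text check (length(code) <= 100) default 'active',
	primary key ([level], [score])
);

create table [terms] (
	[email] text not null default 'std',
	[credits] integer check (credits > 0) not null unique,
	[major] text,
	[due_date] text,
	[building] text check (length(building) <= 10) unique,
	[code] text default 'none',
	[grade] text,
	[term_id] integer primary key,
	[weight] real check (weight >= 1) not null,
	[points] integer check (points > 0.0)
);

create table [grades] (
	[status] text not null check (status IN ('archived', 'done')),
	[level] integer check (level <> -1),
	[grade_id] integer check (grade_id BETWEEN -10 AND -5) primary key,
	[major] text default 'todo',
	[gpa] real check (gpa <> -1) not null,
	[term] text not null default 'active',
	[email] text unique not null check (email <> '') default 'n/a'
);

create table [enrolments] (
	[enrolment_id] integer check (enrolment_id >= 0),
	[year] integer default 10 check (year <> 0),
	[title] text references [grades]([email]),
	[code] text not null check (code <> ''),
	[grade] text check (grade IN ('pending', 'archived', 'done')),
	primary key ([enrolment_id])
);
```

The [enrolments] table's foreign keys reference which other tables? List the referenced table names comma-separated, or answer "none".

- title REFERENCES grades(email).

grades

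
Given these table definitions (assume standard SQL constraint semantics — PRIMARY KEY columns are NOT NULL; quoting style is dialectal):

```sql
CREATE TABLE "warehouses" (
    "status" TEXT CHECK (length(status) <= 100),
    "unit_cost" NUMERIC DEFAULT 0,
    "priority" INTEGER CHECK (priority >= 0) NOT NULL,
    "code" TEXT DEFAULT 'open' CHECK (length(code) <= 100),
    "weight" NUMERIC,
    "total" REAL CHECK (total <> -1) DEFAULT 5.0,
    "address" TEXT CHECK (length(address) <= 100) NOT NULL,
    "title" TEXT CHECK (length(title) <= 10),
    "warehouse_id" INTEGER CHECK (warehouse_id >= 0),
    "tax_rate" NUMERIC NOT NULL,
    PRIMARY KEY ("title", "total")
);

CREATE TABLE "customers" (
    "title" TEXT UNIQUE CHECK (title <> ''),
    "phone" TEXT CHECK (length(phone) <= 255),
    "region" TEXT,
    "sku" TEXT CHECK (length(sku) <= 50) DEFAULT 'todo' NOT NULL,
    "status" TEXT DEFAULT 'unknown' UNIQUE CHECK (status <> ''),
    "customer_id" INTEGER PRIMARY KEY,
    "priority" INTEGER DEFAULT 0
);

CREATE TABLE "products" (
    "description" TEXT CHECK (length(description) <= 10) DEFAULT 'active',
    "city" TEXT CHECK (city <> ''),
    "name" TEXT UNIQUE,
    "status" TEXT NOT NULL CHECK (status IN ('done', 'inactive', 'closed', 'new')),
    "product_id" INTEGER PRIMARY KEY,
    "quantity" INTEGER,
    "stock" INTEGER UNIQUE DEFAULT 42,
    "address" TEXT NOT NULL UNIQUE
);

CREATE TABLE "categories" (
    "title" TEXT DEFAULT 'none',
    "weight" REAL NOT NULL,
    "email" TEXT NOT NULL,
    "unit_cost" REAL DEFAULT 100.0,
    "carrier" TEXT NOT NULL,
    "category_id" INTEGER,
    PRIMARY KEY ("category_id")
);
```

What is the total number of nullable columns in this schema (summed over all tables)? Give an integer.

warehouses: 5 nullable (status, unit_cost, code, weight, warehouse_id — PK (title, total) and explicit NOT NULL columns excluded).
customers: 5 nullable (title, phone, region, status, priority — PK (customer_id) and explicit NOT NULL columns excluded).
products: 5 nullable (description, city, name, quantity, stock — PK (product_id) and explicit NOT NULL columns excluded).
categories: 2 nullable (title, unit_cost — PK (category_id) and explicit NOT NULL columns excluded).
Total: 5 + 5 + 5 + 2 = 17.

17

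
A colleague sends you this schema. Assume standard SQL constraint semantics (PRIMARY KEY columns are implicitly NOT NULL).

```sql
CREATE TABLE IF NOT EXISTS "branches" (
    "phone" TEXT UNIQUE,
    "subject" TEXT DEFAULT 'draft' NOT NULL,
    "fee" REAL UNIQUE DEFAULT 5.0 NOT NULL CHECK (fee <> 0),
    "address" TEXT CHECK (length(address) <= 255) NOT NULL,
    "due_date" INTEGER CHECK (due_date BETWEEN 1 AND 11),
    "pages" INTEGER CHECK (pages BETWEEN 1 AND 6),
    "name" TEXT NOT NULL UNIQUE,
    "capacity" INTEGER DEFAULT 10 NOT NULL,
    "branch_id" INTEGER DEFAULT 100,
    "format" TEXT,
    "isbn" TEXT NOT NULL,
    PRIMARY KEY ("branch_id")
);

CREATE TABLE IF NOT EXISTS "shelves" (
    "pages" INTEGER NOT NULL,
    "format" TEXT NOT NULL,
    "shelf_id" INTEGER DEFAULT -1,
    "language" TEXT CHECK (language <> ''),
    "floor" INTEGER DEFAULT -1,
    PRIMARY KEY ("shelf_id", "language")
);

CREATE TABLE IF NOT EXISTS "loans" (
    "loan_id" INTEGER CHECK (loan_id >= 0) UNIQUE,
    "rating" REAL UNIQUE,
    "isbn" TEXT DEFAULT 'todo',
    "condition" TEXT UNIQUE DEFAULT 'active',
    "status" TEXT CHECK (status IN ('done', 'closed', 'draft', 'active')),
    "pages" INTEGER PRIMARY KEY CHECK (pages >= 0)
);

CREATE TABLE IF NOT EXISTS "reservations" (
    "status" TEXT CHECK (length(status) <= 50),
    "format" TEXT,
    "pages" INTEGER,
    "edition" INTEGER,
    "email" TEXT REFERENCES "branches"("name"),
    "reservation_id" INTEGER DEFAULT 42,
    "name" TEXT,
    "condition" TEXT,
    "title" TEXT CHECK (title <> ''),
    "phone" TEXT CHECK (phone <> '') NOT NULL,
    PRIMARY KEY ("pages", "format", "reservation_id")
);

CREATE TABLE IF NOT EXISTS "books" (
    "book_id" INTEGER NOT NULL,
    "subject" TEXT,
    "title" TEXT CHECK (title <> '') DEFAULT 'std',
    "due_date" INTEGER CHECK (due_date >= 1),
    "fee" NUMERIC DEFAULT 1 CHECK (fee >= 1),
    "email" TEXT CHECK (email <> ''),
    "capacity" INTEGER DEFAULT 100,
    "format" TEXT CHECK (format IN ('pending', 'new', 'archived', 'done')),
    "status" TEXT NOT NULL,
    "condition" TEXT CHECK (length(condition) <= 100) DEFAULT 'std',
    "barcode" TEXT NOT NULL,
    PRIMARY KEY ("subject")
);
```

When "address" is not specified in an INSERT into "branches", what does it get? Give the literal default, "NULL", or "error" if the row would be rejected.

error

address has no DEFAULT clause.
Omitting it would insert NULL, but it is declared NOT NULL, so the INSERT fails.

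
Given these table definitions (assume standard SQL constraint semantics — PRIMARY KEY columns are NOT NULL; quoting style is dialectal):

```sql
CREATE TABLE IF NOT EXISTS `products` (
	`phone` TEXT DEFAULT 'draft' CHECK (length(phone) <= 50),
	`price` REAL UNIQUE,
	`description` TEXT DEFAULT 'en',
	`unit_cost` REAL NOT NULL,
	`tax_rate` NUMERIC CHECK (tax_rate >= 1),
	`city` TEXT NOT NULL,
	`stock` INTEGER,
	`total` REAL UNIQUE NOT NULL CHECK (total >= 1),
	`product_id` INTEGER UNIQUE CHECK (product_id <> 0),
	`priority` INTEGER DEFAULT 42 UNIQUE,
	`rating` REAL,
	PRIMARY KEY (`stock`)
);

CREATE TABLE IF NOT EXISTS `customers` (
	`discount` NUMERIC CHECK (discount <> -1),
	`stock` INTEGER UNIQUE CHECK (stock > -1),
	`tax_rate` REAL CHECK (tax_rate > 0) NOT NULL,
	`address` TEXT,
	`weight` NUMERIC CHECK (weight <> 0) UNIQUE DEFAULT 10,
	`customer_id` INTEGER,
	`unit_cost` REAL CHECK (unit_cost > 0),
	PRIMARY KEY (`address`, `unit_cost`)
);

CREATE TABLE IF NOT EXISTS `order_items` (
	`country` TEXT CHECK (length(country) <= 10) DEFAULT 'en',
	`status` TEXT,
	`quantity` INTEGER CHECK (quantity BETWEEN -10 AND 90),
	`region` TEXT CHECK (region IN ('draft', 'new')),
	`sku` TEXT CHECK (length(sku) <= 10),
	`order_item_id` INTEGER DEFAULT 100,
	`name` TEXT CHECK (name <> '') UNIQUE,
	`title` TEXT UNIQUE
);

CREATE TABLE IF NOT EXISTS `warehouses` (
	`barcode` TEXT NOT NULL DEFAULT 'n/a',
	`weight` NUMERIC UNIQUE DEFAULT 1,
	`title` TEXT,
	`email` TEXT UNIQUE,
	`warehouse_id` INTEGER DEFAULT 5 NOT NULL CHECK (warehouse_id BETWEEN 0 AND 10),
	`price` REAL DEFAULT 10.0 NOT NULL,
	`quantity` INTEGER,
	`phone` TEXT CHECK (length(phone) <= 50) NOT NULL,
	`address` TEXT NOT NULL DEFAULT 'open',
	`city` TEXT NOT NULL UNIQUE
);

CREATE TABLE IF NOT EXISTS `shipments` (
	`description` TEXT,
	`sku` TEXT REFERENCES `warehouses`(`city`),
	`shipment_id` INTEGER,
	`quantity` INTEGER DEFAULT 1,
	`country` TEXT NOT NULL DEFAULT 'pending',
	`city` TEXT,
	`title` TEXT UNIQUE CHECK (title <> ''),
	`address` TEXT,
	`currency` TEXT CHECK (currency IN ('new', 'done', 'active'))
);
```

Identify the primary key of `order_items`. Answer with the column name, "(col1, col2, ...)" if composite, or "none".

No column is declared PRIMARY KEY inline, and there is no table-level PRIMARY KEY clause in order_items.

none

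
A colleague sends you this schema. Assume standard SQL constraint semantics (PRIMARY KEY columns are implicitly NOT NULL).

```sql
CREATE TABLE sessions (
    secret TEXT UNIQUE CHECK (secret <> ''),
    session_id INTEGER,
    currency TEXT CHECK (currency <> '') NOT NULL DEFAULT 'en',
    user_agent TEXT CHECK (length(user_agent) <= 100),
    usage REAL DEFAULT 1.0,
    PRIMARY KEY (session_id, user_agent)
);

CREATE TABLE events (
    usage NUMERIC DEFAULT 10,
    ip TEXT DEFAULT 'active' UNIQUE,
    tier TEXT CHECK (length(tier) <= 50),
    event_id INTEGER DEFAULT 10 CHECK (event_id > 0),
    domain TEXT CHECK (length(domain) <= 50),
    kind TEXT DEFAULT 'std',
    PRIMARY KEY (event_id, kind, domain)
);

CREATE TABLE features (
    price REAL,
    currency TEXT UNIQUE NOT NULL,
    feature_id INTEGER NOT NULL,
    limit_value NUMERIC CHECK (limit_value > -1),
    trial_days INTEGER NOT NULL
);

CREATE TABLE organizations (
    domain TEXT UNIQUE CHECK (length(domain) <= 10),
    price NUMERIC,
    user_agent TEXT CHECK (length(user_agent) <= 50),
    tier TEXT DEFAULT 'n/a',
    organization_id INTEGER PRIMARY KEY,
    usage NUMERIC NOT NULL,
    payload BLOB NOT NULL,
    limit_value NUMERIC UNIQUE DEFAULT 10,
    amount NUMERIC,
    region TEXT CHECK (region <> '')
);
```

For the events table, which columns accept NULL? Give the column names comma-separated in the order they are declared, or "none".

- usage: DEFAULT only fills an omitted column; an explicit NULL is still allowed → nullable.
- ip: UNIQUE does not imply NOT NULL → nullable.
- tier: CHECK does not forbid NULL (a CHECK constraint passes when its expression is NULL) → nullable.
- event_id: part of the PRIMARY KEY, which implies NOT NULL → not nullable.
- domain: part of the PRIMARY KEY, which implies NOT NULL → not nullable.
- kind: part of the PRIMARY KEY, which implies NOT NULL → not nullable.

usage, ip, tier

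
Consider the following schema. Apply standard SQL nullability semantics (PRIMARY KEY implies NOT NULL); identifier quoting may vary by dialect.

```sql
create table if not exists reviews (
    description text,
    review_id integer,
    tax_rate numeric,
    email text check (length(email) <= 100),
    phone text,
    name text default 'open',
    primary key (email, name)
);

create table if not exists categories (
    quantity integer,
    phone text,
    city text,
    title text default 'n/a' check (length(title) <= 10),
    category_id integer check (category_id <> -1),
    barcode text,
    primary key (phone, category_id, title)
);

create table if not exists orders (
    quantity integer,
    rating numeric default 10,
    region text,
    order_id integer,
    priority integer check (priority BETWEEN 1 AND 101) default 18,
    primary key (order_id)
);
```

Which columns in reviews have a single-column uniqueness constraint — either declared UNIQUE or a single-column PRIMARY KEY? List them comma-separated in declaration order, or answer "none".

none

- description: no UNIQUE or single-column PK constraint.
- review_id: no UNIQUE or single-column PK constraint.
- tax_rate: no UNIQUE or single-column PK constraint.
- email: part of a composite PRIMARY KEY — only the tuple is unique, not this column on its own.
- phone: no UNIQUE or single-column PK constraint.
- name: part of a composite PRIMARY KEY — only the tuple is unique, not this column on its own.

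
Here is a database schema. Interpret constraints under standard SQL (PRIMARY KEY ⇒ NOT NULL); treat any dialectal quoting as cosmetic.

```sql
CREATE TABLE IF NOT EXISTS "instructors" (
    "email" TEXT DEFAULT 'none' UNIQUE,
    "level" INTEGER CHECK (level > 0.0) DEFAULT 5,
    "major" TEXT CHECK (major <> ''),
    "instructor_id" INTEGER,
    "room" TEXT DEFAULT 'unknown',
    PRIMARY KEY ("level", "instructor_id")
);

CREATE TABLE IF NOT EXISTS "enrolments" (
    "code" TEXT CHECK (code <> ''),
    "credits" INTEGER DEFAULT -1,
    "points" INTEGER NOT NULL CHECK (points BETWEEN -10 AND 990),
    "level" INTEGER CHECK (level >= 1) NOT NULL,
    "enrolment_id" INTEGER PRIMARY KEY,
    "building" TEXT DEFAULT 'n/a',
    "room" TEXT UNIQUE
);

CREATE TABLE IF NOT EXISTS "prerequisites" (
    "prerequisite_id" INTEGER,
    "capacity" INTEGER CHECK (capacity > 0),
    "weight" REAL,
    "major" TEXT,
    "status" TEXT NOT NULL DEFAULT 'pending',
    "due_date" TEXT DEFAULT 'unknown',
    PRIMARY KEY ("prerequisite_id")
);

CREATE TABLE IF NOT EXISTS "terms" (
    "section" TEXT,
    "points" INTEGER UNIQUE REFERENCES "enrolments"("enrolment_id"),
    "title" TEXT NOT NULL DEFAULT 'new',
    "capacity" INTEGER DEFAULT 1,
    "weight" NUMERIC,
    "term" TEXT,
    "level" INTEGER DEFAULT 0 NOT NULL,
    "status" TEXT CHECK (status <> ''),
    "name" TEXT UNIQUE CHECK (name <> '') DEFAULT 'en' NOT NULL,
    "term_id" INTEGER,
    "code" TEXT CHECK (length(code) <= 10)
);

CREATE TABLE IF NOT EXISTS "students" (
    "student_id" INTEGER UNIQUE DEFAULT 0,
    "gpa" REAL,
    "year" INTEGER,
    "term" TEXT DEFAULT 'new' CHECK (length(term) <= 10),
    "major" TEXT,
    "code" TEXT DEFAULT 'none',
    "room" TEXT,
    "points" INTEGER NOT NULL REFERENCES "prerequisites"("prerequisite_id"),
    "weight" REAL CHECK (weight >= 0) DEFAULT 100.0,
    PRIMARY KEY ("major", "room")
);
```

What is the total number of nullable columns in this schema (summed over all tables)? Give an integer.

instructors: 3 nullable (email, major, room — PK (level, instructor_id) and explicit NOT NULL columns excluded).
enrolments: 4 nullable (code, credits, building, room — PK (enrolment_id) and explicit NOT NULL columns excluded).
prerequisites: 4 nullable (capacity, weight, major, due_date — PK (prerequisite_id) and explicit NOT NULL columns excluded).
terms: 8 nullable (section, points, capacity, weight, term, status, term_id, code — PK none and explicit NOT NULL columns excluded).
students: 6 nullable (student_id, gpa, year, term, code, weight — PK (major, room) and explicit NOT NULL columns excluded).
Total: 3 + 4 + 4 + 8 + 6 = 25.

25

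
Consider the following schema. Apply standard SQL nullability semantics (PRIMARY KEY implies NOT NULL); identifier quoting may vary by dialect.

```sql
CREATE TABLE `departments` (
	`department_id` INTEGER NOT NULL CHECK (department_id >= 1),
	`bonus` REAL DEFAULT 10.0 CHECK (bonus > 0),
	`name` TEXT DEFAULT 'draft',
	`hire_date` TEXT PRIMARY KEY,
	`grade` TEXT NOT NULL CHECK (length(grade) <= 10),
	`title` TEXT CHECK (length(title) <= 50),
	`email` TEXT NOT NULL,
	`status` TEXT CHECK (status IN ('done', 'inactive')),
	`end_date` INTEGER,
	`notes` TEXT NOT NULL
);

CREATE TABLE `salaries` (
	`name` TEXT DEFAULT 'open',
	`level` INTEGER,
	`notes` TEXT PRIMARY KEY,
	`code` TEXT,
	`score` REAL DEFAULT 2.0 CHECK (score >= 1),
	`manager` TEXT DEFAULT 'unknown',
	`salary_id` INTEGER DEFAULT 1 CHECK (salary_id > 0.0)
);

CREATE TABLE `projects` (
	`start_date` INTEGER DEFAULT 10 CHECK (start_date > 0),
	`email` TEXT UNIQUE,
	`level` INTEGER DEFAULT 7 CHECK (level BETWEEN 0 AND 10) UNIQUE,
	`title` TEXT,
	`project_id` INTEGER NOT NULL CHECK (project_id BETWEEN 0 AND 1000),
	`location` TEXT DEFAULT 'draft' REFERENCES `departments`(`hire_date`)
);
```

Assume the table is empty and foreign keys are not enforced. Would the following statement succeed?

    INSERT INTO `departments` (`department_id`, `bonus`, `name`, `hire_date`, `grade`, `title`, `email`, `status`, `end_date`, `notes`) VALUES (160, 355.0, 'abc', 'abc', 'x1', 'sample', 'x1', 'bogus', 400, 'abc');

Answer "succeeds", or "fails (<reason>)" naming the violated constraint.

The value 'bogus' for status violates CHECK (status IN ('done', 'inactive')).

fails (CHECK on status)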